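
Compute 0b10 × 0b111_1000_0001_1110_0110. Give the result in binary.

0b11110000001111001100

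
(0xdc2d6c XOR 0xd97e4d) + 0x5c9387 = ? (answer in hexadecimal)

First 0xdc2d6c XOR 0xd97e4d = 0x055321.
Add column by column in base 16, right to left:
  1+7 = 8
  2+8 = a
  3+3 = 6
  5+9 = e
  5+c = 1 carry 1
  0+5+1 = 6

0x61e6a8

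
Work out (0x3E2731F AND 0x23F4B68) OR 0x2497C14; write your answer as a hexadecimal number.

0x3E2731F AND 0x23F4B68 = 0x2224308.
Then OR with 0x2497C14.

0x26B7F1C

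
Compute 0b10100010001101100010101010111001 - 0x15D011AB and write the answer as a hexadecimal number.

0x8C66190E

0b10100010001101100010101010111001 = 0xA2362AB9 in hexadecimal.
Subtract column by column in base 16:
  9-B → E (borrow)
  B-A-1 → 0
  A-1 → 9
  2-1 → 1
  6-0 → 6
  3-D → 6 (borrow)
  2-5-1 → C (borrow)
  A-1-1 → 8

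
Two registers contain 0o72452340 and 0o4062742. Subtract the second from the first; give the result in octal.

0o66367376

Subtract column by column in base 8:
  0-2 → 6 (borrow)
  4-4-1 → 7 (borrow)
  3-7-1 → 3 (borrow)
  2-2-1 → 7 (borrow)
  5-6-1 → 6 (borrow)
  4-0-1 → 3
  2-4 → 6 (borrow)
  7-0-1 → 6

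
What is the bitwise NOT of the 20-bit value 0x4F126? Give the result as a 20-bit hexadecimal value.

0xB0ED9

Each hex digit d becomes F−d:
  4→B, F→0, 1→E, 2→D, 6→9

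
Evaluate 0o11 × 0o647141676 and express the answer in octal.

0o7340560656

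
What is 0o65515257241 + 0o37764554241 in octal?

0o125502033502

Add column by column in base 8, right to left:
  1+1 = 2
  4+4 = 0 carry 1
  2+2+1 = 5
  7+4 = 3 carry 1
  5+5+1 = 3 carry 1
  2+5+1 = 0 carry 1
  5+4+1 = 2 carry 1
  1+6+1 = 0 carry 1
  5+7+1 = 5 carry 1
  5+7+1 = 5 carry 1
  6+3+1 = 2 carry 1
  final carry 1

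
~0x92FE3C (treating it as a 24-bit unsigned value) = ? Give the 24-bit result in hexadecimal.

0x6D01C3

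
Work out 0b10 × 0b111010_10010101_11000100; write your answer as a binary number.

0b11101010010101110001000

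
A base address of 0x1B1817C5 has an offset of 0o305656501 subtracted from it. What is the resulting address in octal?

0x1B1817C5 = 0o3306013705 in octal.
Subtract column by column in base 8:
  5-1 → 4
  0-0 → 0
  7-5 → 2
  3-6 → 5 (borrow)
  1-5-1 → 3 (borrow)
  0-6-1 → 1 (borrow)
  6-5-1 → 0
  0-0 → 0
  3-3 → 0
  3-0 → 3

0o3000135204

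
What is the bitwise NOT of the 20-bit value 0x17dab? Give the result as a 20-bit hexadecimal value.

0xe8254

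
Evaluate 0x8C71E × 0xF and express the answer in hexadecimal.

Multiply each base-16 digit by 15, carrying:
  E×15 = 210 → write 2 carry 13
  1×15+13 = 28 → write C carry 1
  7×15+1 = 106 → write A carry 6
  C×15+6 = 186 → write A carry 11
  8×15+11 = 131 → write 3 carry 8
  remaining carry: 8

0x83AAC2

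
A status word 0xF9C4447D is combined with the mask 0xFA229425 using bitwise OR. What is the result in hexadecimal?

OR each hex digit independently (no carries):
  F|F=F, 9|A=B, C|2=E, 4|2=6, 4|9=D, 4|4=4, 7|2=7, D|5=D

0xFBE6D47D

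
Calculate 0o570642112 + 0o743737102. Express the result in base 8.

0o1534601214

Add column by column in base 8, right to left:
  2+2 = 4
  1+0 = 1
  1+1 = 2
  2+7 = 1 carry 1
  4+3+1 = 0 carry 1
  6+7+1 = 6 carry 1
  0+3+1 = 4
  7+4 = 3 carry 1
  5+7+1 = 5 carry 1
  final carry 1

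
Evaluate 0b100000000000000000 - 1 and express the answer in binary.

0b11111111111111111

The trailing 17 digits are 0, so subtracting 1 borrows through: they become 1 and the next digit up decrements.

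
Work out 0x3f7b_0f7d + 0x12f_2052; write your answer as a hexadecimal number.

0x40aa2fcf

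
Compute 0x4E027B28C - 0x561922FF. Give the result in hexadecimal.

0x48A0E8F8D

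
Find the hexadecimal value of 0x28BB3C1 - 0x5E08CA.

Subtract column by column in base 16:
  1-A → 7 (borrow)
  C-C-1 → F (borrow)
  3-8-1 → A (borrow)
  B-0-1 → A
  B-E → D (borrow)
  8-5-1 → 2
  2-0 → 2

0x22DAAF7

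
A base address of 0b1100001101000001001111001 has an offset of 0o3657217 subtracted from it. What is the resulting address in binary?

0o3657217 = 0b11110101111010001111 in binary.
Subtract column by column in base 2:
  1-1 → 0
  0-1 → 1 (borrow)
  0-1-1 → 0 (borrow)
  1-1-1 → 1 (borrow)
  1-0-1 → 0
  1-0 → 1
  1-0 → 1
  0-1 → 1 (borrow)
  0-0-1 → 1 (borrow)
  1-1-1 → 1 (borrow)
  0-1-1 → 0 (borrow)
  0-1-1 → 0 (borrow)
  0-1-1 → 0 (borrow)
  0-0-1 → 1 (borrow)
  0-1-1 → 0 (borrow)
  1-0-1 → 0
  0-1 → 1 (borrow)
  1-1-1 → 1 (borrow)
  1-1-1 → 1 (borrow)
  0-1-1 → 0 (borrow)
  0-0-1 → 1 (borrow)
  0-0-1 → 1 (borrow)
  0-0-1 → 1 (borrow)
  1-0-1 → 0
  1-0 → 1

0b1011101110010001111101010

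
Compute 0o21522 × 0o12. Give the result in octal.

Multiply each base-8 digit by 10, carrying:
  2×10 = 20 → write 4 carry 2
  2×10+2 = 22 → write 6 carry 2
  5×10+2 = 52 → write 4 carry 6
  1×10+6 = 16 → write 0 carry 2
  2×10+2 = 22 → write 6 carry 2
  remaining carry: 2

0o260464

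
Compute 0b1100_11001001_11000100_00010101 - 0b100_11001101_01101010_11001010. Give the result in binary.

Subtract column by column in base 2:
  1-0 → 1
  0-1 → 1 (borrow)
  1-0-1 → 0
  0-1 → 1 (borrow)
  1-0-1 → 0
  0-0 → 0
  0-1 → 1 (borrow)
  0-1-1 → 0 (borrow)
  0-0-1 → 1 (borrow)
  0-1-1 → 0 (borrow)
  1-0-1 → 0
  0-1 → 1 (borrow)
  0-0-1 → 1 (borrow)
  0-1-1 → 0 (borrow)
  1-1-1 → 1 (borrow)
  1-0-1 → 0
  1-1 → 0
  0-0 → 0
  0-1 → 1 (borrow)
  1-1-1 → 1 (borrow)
  0-0-1 → 1 (borrow)
  0-0-1 → 1 (borrow)
  1-1-1 → 1 (borrow)
  1-1-1 → 1 (borrow)
  0-0-1 → 1 (borrow)
  0-0-1 → 1 (borrow)
  1-1-1 → 1 (borrow)
  1-0-1 → 0

0b111111111000101100101001011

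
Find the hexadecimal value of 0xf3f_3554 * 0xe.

0xd574ea98

Multiply each base-16 digit by 14, carrying:
  4×14 = 56 → write 8 carry 3
  5×14+3 = 73 → write 9 carry 4
  5×14+4 = 74 → write a carry 4
  3×14+4 = 46 → write e carry 2
  f×14+2 = 212 → write 4 carry 13
  3×14+13 = 55 → write 7 carry 3
  f×14+3 = 213 → write 5 carry 13
  remaining carry: d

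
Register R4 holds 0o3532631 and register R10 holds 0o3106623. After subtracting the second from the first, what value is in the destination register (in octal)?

Subtract column by column in base 8:
  1-3 → 6 (borrow)
  3-2-1 → 0
  6-6 → 0
  2-6 → 4 (borrow)
  3-0-1 → 2
  5-1 → 4
  3-3 → 0

0o424006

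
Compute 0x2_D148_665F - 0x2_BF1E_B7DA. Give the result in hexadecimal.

0x1229AE85

Subtract column by column in base 16:
  F-A → 5
  5-D → 8 (borrow)
  6-7-1 → E (borrow)
  6-B-1 → A (borrow)
  8-E-1 → 9 (borrow)
  4-1-1 → 2
  1-F → 2 (borrow)
  D-B-1 → 1
  2-2 → 0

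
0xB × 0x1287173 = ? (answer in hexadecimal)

0xCBCDFF1

Multiply each base-16 digit by 11, carrying:
  3×11 = 33 → write 1 carry 2
  7×11+2 = 79 → write F carry 4
  1×11+4 = 15 → write F
  7×11 = 77 → write D carry 4
  8×11+4 = 92 → write C carry 5
  2×11+5 = 27 → write B carry 1
  1×11+1 = 12 → write C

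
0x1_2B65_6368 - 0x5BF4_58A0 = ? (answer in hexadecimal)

0xCF710AC8

Subtract column by column in base 16:
  8-0 → 8
  6-A → C (borrow)
  3-8-1 → A (borrow)
  6-5-1 → 0
  5-4 → 1
  6-F → 7 (borrow)
  B-B-1 → F (borrow)
  2-5-1 → C (borrow)
  1-0-1 → 0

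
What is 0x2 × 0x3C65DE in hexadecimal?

Multiply each base-16 digit by 2, carrying:
  E×2 = 28 → write C carry 1
  D×2+1 = 27 → write B carry 1
  5×2+1 = 11 → write B
  6×2 = 12 → write C
  C×2 = 24 → write 8 carry 1
  3×2+1 = 7 → write 7

0x78CBBC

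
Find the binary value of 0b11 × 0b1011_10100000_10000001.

0b1000101110000110000011

Multiply each base-2 digit by 3, carrying:
  1×3 = 3 → write 1 carry 1
  0×3+1 = 1 → write 1
  0×3 = 0 → write 0
  0×3 = 0 → write 0
  0×3 = 0 → write 0
  0×3 = 0 → write 0
  0×3 = 0 → write 0
  1×3 = 3 → write 1 carry 1
  0×3+1 = 1 → write 1
  0×3 = 0 → write 0
  0×3 = 0 → write 0
  0×3 = 0 → write 0
  0×3 = 0 → write 0
  1×3 = 3 → write 1 carry 1
  0×3+1 = 1 → write 1
  1×3 = 3 → write 1 carry 1
  1×3+1 = 4 → write 0 carry 2
  1×3+2 = 5 → write 1 carry 2
  0×3+2 = 2 → write 0 carry 1
  1×3+1 = 4 → write 0 carry 2
  remaining carry: 10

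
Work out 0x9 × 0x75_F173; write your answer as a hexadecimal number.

0x4257D0B

Multiply each base-16 digit by 9, carrying:
  3×9 = 27 → write B carry 1
  7×9+1 = 64 → write 0 carry 4
  1×9+4 = 13 → write D
  F×9 = 135 → write 7 carry 8
  5×9+8 = 53 → write 5 carry 3
  7×9+3 = 66 → write 2 carry 4
  remaining carry: 4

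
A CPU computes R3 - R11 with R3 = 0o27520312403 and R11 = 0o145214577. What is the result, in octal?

Subtract column by column in base 8:
  3-7 → 4 (borrow)
  0-7-1 → 0 (borrow)
  4-5-1 → 6 (borrow)
  2-4-1 → 5 (borrow)
  1-1-1 → 7 (borrow)
  3-2-1 → 0
  0-5 → 3 (borrow)
  2-4-1 → 5 (borrow)
  5-1-1 → 3
  7-0 → 7
  2-0 → 2

0o27353075604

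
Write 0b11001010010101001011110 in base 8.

0o31225136

Group the bits in threes: 011 001 010 010 101 001 011 110 → 31225136.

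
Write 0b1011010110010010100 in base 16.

0x5AC94

Group the bits into nibbles: 0101 1010 1100 1001 0100 → 5AC94.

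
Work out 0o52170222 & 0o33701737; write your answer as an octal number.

0o12100222

AND each oct digit independently (no carries):
  5&3=1, 2&3=2, 1&7=1, 7&0=0, 0&1=0, 2&7=2, 2&3=2, 2&7=2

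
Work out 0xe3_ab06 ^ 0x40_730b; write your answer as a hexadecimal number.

0xa3d80d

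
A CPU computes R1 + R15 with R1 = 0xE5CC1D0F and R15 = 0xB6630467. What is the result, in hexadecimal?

0x19C2F2176

Add column by column in base 16, right to left:
  F+7 = 6 carry 1
  0+6+1 = 7
  D+4 = 1 carry 1
  1+0+1 = 2
  C+3 = F
  C+6 = 2 carry 1
  5+6+1 = C
  E+B = 9 carry 1
  final carry 1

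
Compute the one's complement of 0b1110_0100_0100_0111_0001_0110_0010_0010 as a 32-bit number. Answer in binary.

0b00011011101110001110100111011101

Invert each bit: 11100100010001110001011000100010 → 00011011101110001110100111011101.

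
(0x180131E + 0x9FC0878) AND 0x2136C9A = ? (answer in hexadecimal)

0x2100892

Add column by column in base 16, right to left:
  E+8 = 6 carry 1
  1+7+1 = 9
  3+8 = B
  1+0 = 1
  0+C = C
  8+F = 7 carry 1
  1+9+1 = B
Sum = 0xB7C1B96; now AND with 0x2136C9A:
  B&2=2, 7&1=1, C&3=0, 1&6=0, B&C=8, 9&9=9, 6&A=2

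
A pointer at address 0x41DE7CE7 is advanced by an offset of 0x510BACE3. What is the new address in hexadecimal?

0x92EA29CA

Add column by column in base 16, right to left:
  7+3 = A
  E+E = C carry 1
  C+C+1 = 9 carry 1
  7+A+1 = 2 carry 1
  E+B+1 = A carry 1
  D+0+1 = E
  1+1 = 2
  4+5 = 9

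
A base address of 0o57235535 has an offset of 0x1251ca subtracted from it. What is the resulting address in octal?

0o52564623

0x1251ca = 0o4450712 in octal.
Subtract column by column in base 8:
  5-2 → 3
  3-1 → 2
  5-7 → 6 (borrow)
  5-0-1 → 4
  3-5 → 6 (borrow)
  2-4-1 → 5 (borrow)
  7-4-1 → 2
  5-0 → 5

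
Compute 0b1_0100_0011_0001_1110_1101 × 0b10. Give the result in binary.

Multiply each base-2 digit by 2, carrying:
  1×2 = 2 → write 0 carry 1
  0×2+1 = 1 → write 1
  1×2 = 2 → write 0 carry 1
  1×2+1 = 3 → write 1 carry 1
  0×2+1 = 1 → write 1
  1×2 = 2 → write 0 carry 1
  1×2+1 = 3 → write 1 carry 1
  1×2+1 = 3 → write 1 carry 1
  1×2+1 = 3 → write 1 carry 1
  0×2+1 = 1 → write 1
  0×2 = 0 → write 0
  0×2 = 0 → write 0
  1×2 = 2 → write 0 carry 1
  1×2+1 = 3 → write 1 carry 1
  0×2+1 = 1 → write 1
  0×2 = 0 → write 0
  0×2 = 0 → write 0
  0×2 = 0 → write 0
  1×2 = 2 → write 0 carry 1
  0×2+1 = 1 → write 1
  1×2 = 2 → write 0 carry 1
  remaining carry: 1

0b1010000110001111011010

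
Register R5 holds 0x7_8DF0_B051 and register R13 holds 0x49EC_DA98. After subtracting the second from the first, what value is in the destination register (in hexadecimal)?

0x74403D5B9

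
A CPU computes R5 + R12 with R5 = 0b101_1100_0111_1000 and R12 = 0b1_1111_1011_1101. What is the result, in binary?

0b111110000110101

Add column by column in base 2, right to left:
  0+1 = 1
  0+0 = 0
  0+1 = 1
  1+1 = 0 carry 1
  1+1+1 = 1 carry 1
  1+1+1 = 1 carry 1
  1+0+1 = 0 carry 1
  0+1+1 = 0 carry 1
  0+1+1 = 0 carry 1
  0+1+1 = 0 carry 1
  1+1+1 = 1 carry 1
  1+1+1 = 1 carry 1
  1+1+1 = 1 carry 1
  0+0+1 = 1
  1+0 = 1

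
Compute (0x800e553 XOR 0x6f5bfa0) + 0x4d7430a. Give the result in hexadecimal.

First 0x800e553 XOR 0x6f5bfa0 = 0xef55af3.
Add column by column in base 16, right to left:
  3+a = d
  f+0 = f
  a+3 = d
  5+4 = 9
  5+7 = c
  f+d = c carry 1
  e+4+1 = 3 carry 1
  final carry 1

0x13cc9dfd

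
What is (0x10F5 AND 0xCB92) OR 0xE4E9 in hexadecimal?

0xE4F9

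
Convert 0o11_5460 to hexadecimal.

0x9b30

Each octal digit is 3 bits: 1=001 1=001 5=101 4=100 6=110 0=000.
Group the bits into nibbles: 1001 1011 0011 0000 → 9b30.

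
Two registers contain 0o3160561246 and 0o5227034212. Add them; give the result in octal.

0o10407615460

Add column by column in base 8, right to left:
  6+2 = 0 carry 1
  4+1+1 = 6
  2+2 = 4
  1+4 = 5
  6+3 = 1 carry 1
  5+0+1 = 6
  0+7 = 7
  6+2 = 0 carry 1
  1+2+1 = 4
  3+5 = 0 carry 1
  final carry 1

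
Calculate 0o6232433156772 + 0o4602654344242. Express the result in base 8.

0o13035307523234

Add column by column in base 8, right to left:
  2+2 = 4
  7+4 = 3 carry 1
  7+2+1 = 2 carry 1
  6+4+1 = 3 carry 1
  5+4+1 = 2 carry 1
  1+3+1 = 5
  3+4 = 7
  3+5 = 0 carry 1
  4+6+1 = 3 carry 1
  2+2+1 = 5
  3+0 = 3
  2+6 = 0 carry 1
  6+4+1 = 3 carry 1
  final carry 1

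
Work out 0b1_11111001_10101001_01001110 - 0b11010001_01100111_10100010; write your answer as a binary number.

Subtract column by column in base 2:
  0-0 → 0
  1-1 → 0
  1-0 → 1
  1-0 → 1
  0-0 → 0
  0-1 → 1 (borrow)
  1-0-1 → 0
  0-1 → 1 (borrow)
  1-1-1 → 1 (borrow)
  0-1-1 → 0 (borrow)
  0-1-1 → 0 (borrow)
  1-0-1 → 0
  0-0 → 0
  1-1 → 0
  0-1 → 1 (borrow)
  1-0-1 → 0
  1-1 → 0
  0-0 → 0
  0-0 → 0
  1-0 → 1
  1-1 → 0
  1-0 → 1
  1-1 → 0
  1-1 → 0
  1-0 → 1

0b1001010000100000110101100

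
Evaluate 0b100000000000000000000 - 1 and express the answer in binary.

0b11111111111111111111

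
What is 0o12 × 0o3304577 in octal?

Multiply each base-8 digit by 10, carrying:
  7×10 = 70 → write 6 carry 8
  7×10+8 = 78 → write 6 carry 9
  5×10+9 = 59 → write 3 carry 7
  4×10+7 = 47 → write 7 carry 5
  0×10+5 = 5 → write 5
  3×10 = 30 → write 6 carry 3
  3×10+3 = 33 → write 1 carry 4
  remaining carry: 4

0o41657366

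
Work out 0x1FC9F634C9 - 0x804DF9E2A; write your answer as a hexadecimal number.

Subtract column by column in base 16:
  9-A → F (borrow)
  C-2-1 → 9
  4-E → 6 (borrow)
  3-9-1 → 9 (borrow)
  6-F-1 → 6 (borrow)
  F-D-1 → 1
  9-4 → 5
  C-0 → C
  F-8 → 7
  1-0 → 1

0x17C516969F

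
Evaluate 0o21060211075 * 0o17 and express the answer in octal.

Multiply each base-8 digit by 15, carrying:
  5×15 = 75 → write 3 carry 9
  7×15+9 = 114 → write 2 carry 14
  0×15+14 = 14 → write 6 carry 1
  1×15+1 = 16 → write 0 carry 2
  1×15+2 = 17 → write 1 carry 2
  2×15+2 = 32 → write 0 carry 4
  0×15+4 = 4 → write 4
  6×15 = 90 → write 2 carry 11
  0×15+11 = 11 → write 3 carry 1
  1×15+1 = 16 → write 0 carry 2
  2×15+2 = 32 → write 0 carry 4
  remaining carry: 4

0o400324010623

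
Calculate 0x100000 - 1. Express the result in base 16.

0xFFFFF

The trailing 5 digits are 0, so subtracting 1 borrows through: they become F and the next digit up decrements.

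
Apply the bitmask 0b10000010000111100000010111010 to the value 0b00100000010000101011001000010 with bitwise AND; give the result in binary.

0b00000000000000100000000000010

AND bit by bit (1 only where both bits are 1):
  00100000010000101011001000010
& 10000010000111100000010111010
= 00000000000000100000000000010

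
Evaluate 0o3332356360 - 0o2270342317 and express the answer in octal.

0o1042014041

Subtract column by column in base 8:
  0-7 → 1 (borrow)
  6-1-1 → 4
  3-3 → 0
  6-2 → 4
  5-4 → 1
  3-3 → 0
  2-0 → 2
  3-7 → 4 (borrow)
  3-2-1 → 0
  3-2 → 1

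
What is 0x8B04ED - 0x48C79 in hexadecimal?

0x867874

Subtract column by column in base 16:
  D-9 → 4
  E-7 → 7
  4-C → 8 (borrow)
  0-8-1 → 7 (borrow)
  B-4-1 → 6
  8-0 → 8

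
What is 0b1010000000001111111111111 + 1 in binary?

0b1010000000010000000000000

The trailing 13 digits are 1 (max in base 2), so adding 1 cascades: they roll to 0 and the next digit up increments.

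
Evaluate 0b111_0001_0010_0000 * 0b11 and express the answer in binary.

0b10101001101100000

Multiply each base-2 digit by 3, carrying:
  0×3 = 0 → write 0
  0×3 = 0 → write 0
  0×3 = 0 → write 0
  0×3 = 0 → write 0
  0×3 = 0 → write 0
  1×3 = 3 → write 1 carry 1
  0×3+1 = 1 → write 1
  0×3 = 0 → write 0
  1×3 = 3 → write 1 carry 1
  0×3+1 = 1 → write 1
  0×3 = 0 → write 0
  0×3 = 0 → write 0
  1×3 = 3 → write 1 carry 1
  1×3+1 = 4 → write 0 carry 2
  1×3+2 = 5 → write 1 carry 2
  remaining carry: 10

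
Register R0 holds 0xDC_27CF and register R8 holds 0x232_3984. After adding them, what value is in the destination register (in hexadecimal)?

0x30E6153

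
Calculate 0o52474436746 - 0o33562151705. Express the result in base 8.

0o16712265041

Subtract column by column in base 8:
  6-5 → 1
  4-0 → 4
  7-7 → 0
  6-1 → 5
  3-5 → 6 (borrow)
  4-1-1 → 2
  4-2 → 2
  7-6 → 1
  4-5 → 7 (borrow)
  2-3-1 → 6 (borrow)
  5-3-1 → 1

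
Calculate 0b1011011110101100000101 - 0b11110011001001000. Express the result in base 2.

Subtract column by column in base 2:
  1-0 → 1
  0-0 → 0
  1-0 → 1
  0-1 → 1 (borrow)
  0-0-1 → 1 (borrow)
  0-0-1 → 1 (borrow)
  0-1-1 → 0 (borrow)
  0-0-1 → 1 (borrow)
  1-0-1 → 0
  1-1 → 0
  0-1 → 1 (borrow)
  1-0-1 → 0
  0-0 → 0
  1-1 → 0
  1-1 → 0
  1-1 → 0
  1-1 → 0
  0-0 → 0
  1-0 → 1
  1-0 → 1
  0-0 → 0
  1-0 → 1

0b1011000000010010111101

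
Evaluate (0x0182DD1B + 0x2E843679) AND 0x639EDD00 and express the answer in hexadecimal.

Add column by column in base 16, right to left:
  B+9 = 4 carry 1
  1+7+1 = 9
  D+6 = 3 carry 1
  D+3+1 = 1 carry 1
  2+4+1 = 7
  8+8 = 0 carry 1
  1+E+1 = 0 carry 1
  0+2+1 = 3
Sum = 0x30071394; now AND with 0x639EDD00:
  3&6=2, 0&3=0, 0&9=0, 7&E=6, 1&D=1, 3&D=1, 9&0=0, 4&0=0

0x20061100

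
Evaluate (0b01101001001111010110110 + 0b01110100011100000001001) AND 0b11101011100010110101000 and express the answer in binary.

0b11001001100010010101000

Add column by column in base 2, right to left:
  0+1 = 1
  1+0 = 1
  1+0 = 1
  0+1 = 1
  1+0 = 1
  1+0 = 1
  0+0 = 0
  1+0 = 1
  0+0 = 0
  1+0 = 1
  1+0 = 1
  1+1 = 0 carry 1
  1+1+1 = 1 carry 1
  0+1+1 = 0 carry 1
  0+0+1 = 1
  1+0 = 1
  0+0 = 0
  0+1 = 1
  1+0 = 1
  0+1 = 1
  1+1 = 0 carry 1
  1+1+1 = 1 carry 1
  final carry 1
Sum = 0b11011101101011010111111; now AND with 0b11101011100010110101000:
  11011101101011010111111
& 11101011100010110101000
= 11001001100010010101000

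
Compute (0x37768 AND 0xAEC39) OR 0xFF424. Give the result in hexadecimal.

0xFF42C

0x37768 AND 0xAEC39 = 0x26428.
Then OR with 0xFF424.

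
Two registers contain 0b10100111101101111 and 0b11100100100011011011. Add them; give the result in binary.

Add column by column in base 2, right to left:
  1+1 = 0 carry 1
  1+1+1 = 1 carry 1
  1+0+1 = 0 carry 1
  1+1+1 = 1 carry 1
  0+1+1 = 0 carry 1
  1+0+1 = 0 carry 1
  1+1+1 = 1 carry 1
  0+1+1 = 0 carry 1
  1+0+1 = 0 carry 1
  1+0+1 = 0 carry 1
  1+0+1 = 0 carry 1
  1+1+1 = 1 carry 1
  0+0+1 = 1
  0+0 = 0
  1+1 = 0 carry 1
  0+0+1 = 1
  1+0 = 1
  0+1 = 1
  0+1 = 1
  0+1 = 1

0b11111001100001001010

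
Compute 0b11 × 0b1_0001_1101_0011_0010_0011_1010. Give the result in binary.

0b11010101111001011010101110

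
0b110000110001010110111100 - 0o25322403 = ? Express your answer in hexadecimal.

0x6D70B9

0b110000110001010110111100 = 0xC315BC in hexadecimal.
0o25322403 = 0x55A503 in hexadecimal.
Subtract column by column in base 16:
  C-3 → 9
  B-0 → B
  5-5 → 0
  1-A → 7 (borrow)
  3-5-1 → D (borrow)
  C-5-1 → 6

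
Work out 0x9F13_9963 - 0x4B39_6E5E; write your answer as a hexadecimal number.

0x53DA2B05

Subtract column by column in base 16:
  3-E → 5 (borrow)
  6-5-1 → 0
  9-E → B (borrow)
  9-6-1 → 2
  3-9 → A (borrow)
  1-3-1 → D (borrow)
  F-B-1 → 3
  9-4 → 5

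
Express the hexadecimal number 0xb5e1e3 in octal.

0o55360743

Expand each hex digit to 4 bits: b=1011 5=0101 e=1110 1=0001 e=1110 3=0011.
Group the bits in threes: 101 101 011 110 000 111 100 011 → 55360743.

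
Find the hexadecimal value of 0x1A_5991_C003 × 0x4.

0x696647000C

Multiply each base-16 digit by 4, carrying:
  3×4 = 12 → write C
  0×4 = 0 → write 0
  0×4 = 0 → write 0
  C×4 = 48 → write 0 carry 3
  1×4+3 = 7 → write 7
  9×4 = 36 → write 4 carry 2
  9×4+2 = 38 → write 6 carry 2
  5×4+2 = 22 → write 6 carry 1
  A×4+1 = 41 → write 9 carry 2
  1×4+2 = 6 → write 6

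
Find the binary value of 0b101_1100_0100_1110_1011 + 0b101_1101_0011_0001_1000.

Add column by column in base 2, right to left:
  1+0 = 1
  1+0 = 1
  0+0 = 0
  1+1 = 0 carry 1
  0+1+1 = 0 carry 1
  1+0+1 = 0 carry 1
  1+0+1 = 0 carry 1
  1+0+1 = 0 carry 1
  0+1+1 = 0 carry 1
  0+1+1 = 0 carry 1
  1+0+1 = 0 carry 1
  0+0+1 = 1
  0+1 = 1
  0+0 = 0
  1+1 = 0 carry 1
  1+1+1 = 1 carry 1
  1+1+1 = 1 carry 1
  0+0+1 = 1
  1+1 = 0 carry 1
  final carry 1

0b10111001100000000011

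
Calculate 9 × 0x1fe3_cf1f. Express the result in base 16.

Multiply each base-16 digit by 9, carrying:
  f×9 = 135 → write 7 carry 8
  1×9+8 = 17 → write 1 carry 1
  f×9+1 = 136 → write 8 carry 8
  c×9+8 = 116 → write 4 carry 7
  3×9+7 = 34 → write 2 carry 2
  e×9+2 = 128 → write 0 carry 8
  f×9+8 = 143 → write f carry 8
  1×9+8 = 17 → write 1 carry 1
  remaining carry: 1

0x11f024817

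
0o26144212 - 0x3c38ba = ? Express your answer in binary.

0b111001000111111010000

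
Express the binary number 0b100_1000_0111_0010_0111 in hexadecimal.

Group the bits into nibbles: 0100 1000 0111 0010 0111 → 48727.

0x48727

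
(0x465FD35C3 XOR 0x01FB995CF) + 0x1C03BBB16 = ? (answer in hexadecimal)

0x63A805B22

First 0x465FD35C3 XOR 0x01FB995CF = 0x47A44A00C.
Add column by column in base 16, right to left:
  C+6 = 2 carry 1
  0+1+1 = 2
  0+B = B
  A+B = 5 carry 1
  4+B+1 = 0 carry 1
  4+3+1 = 8
  A+0 = A
  7+C = 3 carry 1
  4+1+1 = 6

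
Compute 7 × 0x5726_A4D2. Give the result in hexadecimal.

0x2620E81BE

Multiply each base-16 digit by 7, carrying:
  2×7 = 14 → write E
  D×7 = 91 → write B carry 5
  4×7+5 = 33 → write 1 carry 2
  A×7+2 = 72 → write 8 carry 4
  6×7+4 = 46 → write E carry 2
  2×7+2 = 16 → write 0 carry 1
  7×7+1 = 50 → write 2 carry 3
  5×7+3 = 38 → write 6 carry 2
  remaining carry: 2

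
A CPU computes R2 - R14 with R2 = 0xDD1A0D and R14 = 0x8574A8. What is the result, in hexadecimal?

0x57A565

Subtract column by column in base 16:
  D-8 → 5
  0-A → 6 (borrow)
  A-4-1 → 5
  1-7 → A (borrow)
  D-5-1 → 7
  D-8 → 5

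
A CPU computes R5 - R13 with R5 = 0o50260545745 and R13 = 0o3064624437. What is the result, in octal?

Subtract column by column in base 8:
  5-7 → 6 (borrow)
  4-3-1 → 0
  7-4 → 3
  5-4 → 1
  4-2 → 2
  5-6 → 7 (borrow)
  0-4-1 → 3 (borrow)
  6-6-1 → 7 (borrow)
  2-0-1 → 1
  0-3 → 5 (borrow)
  5-0-1 → 4

0o45173721306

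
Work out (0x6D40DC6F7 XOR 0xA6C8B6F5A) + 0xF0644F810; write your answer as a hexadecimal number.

0x1BBECBA1BD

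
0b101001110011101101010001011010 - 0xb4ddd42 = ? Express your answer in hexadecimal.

0x1e80f718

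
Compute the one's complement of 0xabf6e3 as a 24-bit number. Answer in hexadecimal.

0x54091c

Each hex digit d becomes f−d:
  a→5, b→4, f→0, 6→9, e→1, 3→c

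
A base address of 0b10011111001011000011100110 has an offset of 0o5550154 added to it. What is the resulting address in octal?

0o244700522

0b10011111001011000011100110 = 0o237130346 in octal.
Add column by column in base 8, right to left:
  6+4 = 2 carry 1
  4+5+1 = 2 carry 1
  3+1+1 = 5
  0+0 = 0
  3+5 = 0 carry 1
  1+5+1 = 7
  7+5 = 4 carry 1
  3+0+1 = 4
  2+0 = 2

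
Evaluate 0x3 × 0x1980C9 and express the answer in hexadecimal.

Multiply each base-16 digit by 3, carrying:
  9×3 = 27 → write B carry 1
  C×3+1 = 37 → write 5 carry 2
  0×3+2 = 2 → write 2
  8×3 = 24 → write 8 carry 1
  9×3+1 = 28 → write C carry 1
  1×3+1 = 4 → write 4

0x4C825B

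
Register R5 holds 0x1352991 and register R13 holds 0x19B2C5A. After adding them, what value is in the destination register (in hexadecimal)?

Add column by column in base 16, right to left:
  1+A = B
  9+5 = E
  9+C = 5 carry 1
  2+2+1 = 5
  5+B = 0 carry 1
  3+9+1 = D
  1+1 = 2

0x2D055EB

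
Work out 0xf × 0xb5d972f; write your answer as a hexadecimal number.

0xaa7bdbc1

Multiply each base-16 digit by 15, carrying:
  f×15 = 225 → write 1 carry 14
  2×15+14 = 44 → write c carry 2
  7×15+2 = 107 → write b carry 6
  9×15+6 = 141 → write d carry 8
  d×15+8 = 203 → write b carry 12
  5×15+12 = 87 → write 7 carry 5
  b×15+5 = 170 → write a carry 10
  remaining carry: a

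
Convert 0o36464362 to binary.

Each octal digit is 3 bits: 3=011 6=110 4=100 6=110 4=100 3=011 6=110 2=010.

0b11110100110100011110010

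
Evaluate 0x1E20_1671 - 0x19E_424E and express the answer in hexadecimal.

Subtract column by column in base 16:
  1-E → 3 (borrow)
  7-4-1 → 2
  6-2 → 4
  1-4 → D (borrow)
  0-E-1 → 1 (borrow)
  2-9-1 → 8 (borrow)
  E-1-1 → C
  1-0 → 1

0x1C81D423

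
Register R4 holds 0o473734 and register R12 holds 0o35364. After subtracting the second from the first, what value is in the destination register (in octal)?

0o436350

Subtract column by column in base 8:
  4-4 → 0
  3-6 → 5 (borrow)
  7-3-1 → 3
  3-5 → 6 (borrow)
  7-3-1 → 3
  4-0 → 4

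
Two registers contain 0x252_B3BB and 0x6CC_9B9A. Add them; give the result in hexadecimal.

0x91F4F55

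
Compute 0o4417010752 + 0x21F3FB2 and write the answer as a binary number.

0o4417010752 = 0b100100001111000001000111101010 in binary.
0x21F3FB2 = 0b10000111110011111110110010 in binary.
Add column by column in base 2, right to left:
  0+0 = 0
  1+1 = 0 carry 1
  0+0+1 = 1
  1+0 = 1
  0+1 = 1
  1+1 = 0 carry 1
  1+0+1 = 0 carry 1
  1+1+1 = 1 carry 1
  1+1+1 = 1 carry 1
  0+1+1 = 0 carry 1
  0+1+1 = 0 carry 1
  0+1+1 = 0 carry 1
  1+1+1 = 1 carry 1
  0+1+1 = 0 carry 1
  0+0+1 = 1
  0+0 = 0
  0+1 = 1
  0+1 = 1
  1+1 = 0 carry 1
  1+1+1 = 1 carry 1
  1+1+1 = 1 carry 1
  1+0+1 = 0 carry 1
  0+0+1 = 1
  0+0 = 0
  0+0 = 0
  0+1 = 1
  1+0 = 1
  0+0 = 0
  0+0 = 0
  1+0 = 1

0b100110010110110101000110011100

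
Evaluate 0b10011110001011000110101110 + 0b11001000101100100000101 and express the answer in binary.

0b10110111010000101010110011

Add column by column in base 2, right to left:
  0+1 = 1
  1+0 = 1
  1+1 = 0 carry 1
  1+0+1 = 0 carry 1
  0+0+1 = 1
  1+0 = 1
  0+0 = 0
  1+0 = 1
  1+1 = 0 carry 1
  0+0+1 = 1
  0+0 = 0
  0+1 = 1
  1+1 = 0 carry 1
  1+0+1 = 0 carry 1
  0+1+1 = 0 carry 1
  1+0+1 = 0 carry 1
  0+0+1 = 1
  0+0 = 0
  0+1 = 1
  1+0 = 1
  1+0 = 1
  1+1 = 0 carry 1
  1+1+1 = 1 carry 1
  0+0+1 = 1
  0+0 = 0
  1+0 = 1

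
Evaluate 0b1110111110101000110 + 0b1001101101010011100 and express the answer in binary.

Add column by column in base 2, right to left:
  0+0 = 0
  1+0 = 1
  1+1 = 0 carry 1
  0+1+1 = 0 carry 1
  0+1+1 = 0 carry 1
  0+0+1 = 1
  1+0 = 1
  0+1 = 1
  1+0 = 1
  0+1 = 1
  1+0 = 1
  1+1 = 0 carry 1
  1+1+1 = 1 carry 1
  1+0+1 = 0 carry 1
  1+1+1 = 1 carry 1
  0+1+1 = 0 carry 1
  1+0+1 = 0 carry 1
  1+0+1 = 0 carry 1
  1+1+1 = 1 carry 1
  final carry 1

0b11000101011111100010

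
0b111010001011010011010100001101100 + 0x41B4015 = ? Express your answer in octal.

0o72541164201

0b111010001011010011010100001101100 = 0o72132324154 in octal.
0x41B4015 = 0o406640025 in octal.
Add column by column in base 8, right to left:
  4+5 = 1 carry 1
  5+2+1 = 0 carry 1
  1+0+1 = 2
  4+0 = 4
  2+4 = 6
  3+6 = 1 carry 1
  2+6+1 = 1 carry 1
  3+0+1 = 4
  1+4 = 5
  2+0 = 2
  7+0 = 7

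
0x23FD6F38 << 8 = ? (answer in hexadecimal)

0x23FD6F3800

Shifting left by 8 bits = 2 hex digits: append 2 zeros.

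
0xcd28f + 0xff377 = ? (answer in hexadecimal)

0x1cc606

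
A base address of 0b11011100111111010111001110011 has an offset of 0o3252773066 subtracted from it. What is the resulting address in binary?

0o3252773066 = 0b11010101010111111011000110110 in binary.
Subtract column by column in base 2:
  1-0 → 1
  1-1 → 0
  0-1 → 1 (borrow)
  0-0-1 → 1 (borrow)
  1-1-1 → 1 (borrow)
  1-1-1 → 1 (borrow)
  1-0-1 → 0
  0-0 → 0
  0-0 → 0
  1-1 → 0
  1-1 → 0
  1-0 → 1
  0-1 → 1 (borrow)
  1-1-1 → 1 (borrow)
  0-1-1 → 0 (borrow)
  1-1-1 → 1 (borrow)
  1-1-1 → 1 (borrow)
  1-1-1 → 1 (borrow)
  1-0-1 → 0
  1-1 → 0
  1-0 → 1
  0-1 → 1 (borrow)
  0-0-1 → 1 (borrow)
  1-1-1 → 1 (borrow)
  1-0-1 → 0
  1-1 → 0
  0-0 → 0
  1-1 → 0
  1-1 → 0

0b111100111011100000111101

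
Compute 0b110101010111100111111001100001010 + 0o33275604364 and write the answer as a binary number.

0o33275604364 = 0b11011010111101110000100011110100 in binary.
Add column by column in base 2, right to left:
  0+0 = 0
  1+0 = 1
  0+1 = 1
  1+0 = 1
  0+1 = 1
  0+1 = 1
  0+1 = 1
  0+1 = 1
  1+0 = 1
  1+0 = 1
  0+0 = 0
  0+1 = 1
  1+0 = 1
  1+0 = 1
  1+0 = 1
  1+0 = 1
  1+1 = 0 carry 1
  1+1+1 = 1 carry 1
  0+1+1 = 0 carry 1
  0+0+1 = 1
  1+1 = 0 carry 1
  1+1+1 = 1 carry 1
  1+1+1 = 1 carry 1
  1+1+1 = 1 carry 1
  0+0+1 = 1
  1+1 = 0 carry 1
  0+0+1 = 1
  1+1 = 0 carry 1
  0+1+1 = 0 carry 1
  1+0+1 = 0 carry 1
  0+1+1 = 0 carry 1
  1+1+1 = 1 carry 1
  1+0+1 = 0 carry 1
  final carry 1

0b1010000101111010101111101111111110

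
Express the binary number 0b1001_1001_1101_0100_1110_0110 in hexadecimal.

Group the bits into nibbles: 1001 1001 1101 0100 1110 0110 → 99d4e6.

0x99d4e6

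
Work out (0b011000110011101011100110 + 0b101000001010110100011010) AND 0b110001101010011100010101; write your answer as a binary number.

0b101010000000000000

Add column by column in base 2, right to left:
  0+0 = 0
  1+1 = 0 carry 1
  1+0+1 = 0 carry 1
  0+1+1 = 0 carry 1
  0+1+1 = 0 carry 1
  1+0+1 = 0 carry 1
  1+0+1 = 0 carry 1
  1+0+1 = 0 carry 1
  0+1+1 = 0 carry 1
  1+0+1 = 0 carry 1
  0+1+1 = 0 carry 1
  1+1+1 = 1 carry 1
  1+0+1 = 0 carry 1
  1+1+1 = 1 carry 1
  0+0+1 = 1
  0+1 = 1
  1+0 = 1
  1+0 = 1
  0+0 = 0
  0+0 = 0
  0+0 = 0
  1+1 = 0 carry 1
  1+0+1 = 0 carry 1
  0+1+1 = 0 carry 1
  final carry 1
Sum = 0b1000000111110100000000000; now AND with 0b110001101010011100010101:
  1000000111110100000000000
& 0110001101010011100010101
= 0000000101010000000000000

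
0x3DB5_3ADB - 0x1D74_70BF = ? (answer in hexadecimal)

Subtract column by column in base 16:
  B-F → C (borrow)
  D-B-1 → 1
  A-0 → A
  3-7 → C (borrow)
  5-4-1 → 0
  B-7 → 4
  D-D → 0
  3-1 → 2

0x2040CA1C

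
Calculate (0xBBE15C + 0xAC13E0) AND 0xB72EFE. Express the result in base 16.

Add column by column in base 16, right to left:
  C+0 = C
  5+E = 3 carry 1
  1+3+1 = 5
  E+1 = F
  B+C = 7 carry 1
  B+A+1 = 6 carry 1
  final carry 1
Sum = 0x167F53C; now AND with 0xB72EFE:
  1&0=0, 6&B=2, 7&7=7, F&2=2, 5&E=4, 3&F=3, C&E=C

0x27243C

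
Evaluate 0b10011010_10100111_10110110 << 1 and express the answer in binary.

0b1001101010100111101101100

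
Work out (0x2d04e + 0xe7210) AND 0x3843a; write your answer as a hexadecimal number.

0x1001a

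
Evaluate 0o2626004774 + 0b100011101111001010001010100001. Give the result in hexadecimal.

0x3a14ac9d

0o2626004774 = 0x165809fc in hexadecimal.
0b100011101111001010001010100001 = 0x23bca2a1 in hexadecimal.
Add column by column in base 16, right to left:
  c+1 = d
  f+a = 9 carry 1
  9+2+1 = c
  0+a = a
  8+c = 4 carry 1
  5+b+1 = 1 carry 1
  6+3+1 = a
  1+2 = 3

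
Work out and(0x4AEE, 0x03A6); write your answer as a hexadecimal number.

0x02A6

AND each hex digit independently (no carries):
  4&0=0, A&3=2, E&A=A, E&6=6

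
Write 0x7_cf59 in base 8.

0o1747531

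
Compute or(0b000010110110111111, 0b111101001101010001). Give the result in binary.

OR bit by bit (1 where either bit is 1):
  000010110110111111
| 111101001101010001
= 111111111111111111

0b111111111111111111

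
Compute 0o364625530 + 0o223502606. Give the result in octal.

Add column by column in base 8, right to left:
  0+6 = 6
  3+0 = 3
  5+6 = 3 carry 1
  5+2+1 = 0 carry 1
  2+0+1 = 3
  6+5 = 3 carry 1
  4+3+1 = 0 carry 1
  6+2+1 = 1 carry 1
  3+2+1 = 6

0o610330336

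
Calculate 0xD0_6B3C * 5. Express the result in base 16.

0x412182C

Multiply each base-16 digit by 5, carrying:
  C×5 = 60 → write C carry 3
  3×5+3 = 18 → write 2 carry 1
  B×5+1 = 56 → write 8 carry 3
  6×5+3 = 33 → write 1 carry 2
  0×5+2 = 2 → write 2
  D×5 = 65 → write 1 carry 4
  remaining carry: 4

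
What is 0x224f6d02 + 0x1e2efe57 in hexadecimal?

0x407e6b59

Add column by column in base 16, right to left:
  2+7 = 9
  0+5 = 5
  d+e = b carry 1
  6+f+1 = 6 carry 1
  f+e+1 = e carry 1
  4+2+1 = 7
  2+e = 0 carry 1
  2+1+1 = 4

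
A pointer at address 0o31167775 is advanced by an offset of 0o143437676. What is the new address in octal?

0o174627673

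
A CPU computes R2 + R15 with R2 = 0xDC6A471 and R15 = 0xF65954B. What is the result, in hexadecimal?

0x1D2C39BC

Add column by column in base 16, right to left:
  1+B = C
  7+4 = B
  4+5 = 9
  A+9 = 3 carry 1
  6+5+1 = C
  C+6 = 2 carry 1
  D+F+1 = D carry 1
  final carry 1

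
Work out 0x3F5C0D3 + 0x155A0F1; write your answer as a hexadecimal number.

0x54B61C4

Add column by column in base 16, right to left:
  3+1 = 4
  D+F = C carry 1
  0+0+1 = 1
  C+A = 6 carry 1
  5+5+1 = B
  F+5 = 4 carry 1
  3+1+1 = 5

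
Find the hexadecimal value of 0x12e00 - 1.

0x12dff

The trailing 2 digits are 0, so subtracting 1 borrows through: they become F and the next digit up decrements.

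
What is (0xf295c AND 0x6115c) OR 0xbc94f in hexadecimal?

0xfc95f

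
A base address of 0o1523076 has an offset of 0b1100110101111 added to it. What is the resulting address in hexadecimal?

0o1523076 = 0x6A63E in hexadecimal.
0b1100110101111 = 0x19AF in hexadecimal.
Add column by column in base 16, right to left:
  E+F = D carry 1
  3+A+1 = E
  6+9 = F
  A+1 = B
  6+0 = 6

0x6BFED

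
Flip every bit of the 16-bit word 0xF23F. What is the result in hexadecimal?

0x0DC0

Each hex digit d becomes F−d:
  F→0, 2→D, 3→C, F→0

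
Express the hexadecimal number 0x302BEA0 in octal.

0o300537240

Expand each hex digit to 4 bits: 3=0011 0=0000 2=0010 B=1011 E=1110 A=1010 0=0000.
Group the bits in threes: 011 000 000 101 011 111 010 100 000 → 300537240.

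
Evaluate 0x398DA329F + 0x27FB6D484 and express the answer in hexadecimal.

0x618910723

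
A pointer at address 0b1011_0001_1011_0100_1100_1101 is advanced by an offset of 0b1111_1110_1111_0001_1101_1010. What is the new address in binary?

0b1101100001010011010100111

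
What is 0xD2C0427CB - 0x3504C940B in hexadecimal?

0x9DBB793C0

Subtract column by column in base 16:
  B-B → 0
  C-0 → C
  7-4 → 3
  2-9 → 9 (borrow)
  4-C-1 → 7 (borrow)
  0-4-1 → B (borrow)
  C-0-1 → B
  2-5 → D (borrow)
  D-3-1 → 9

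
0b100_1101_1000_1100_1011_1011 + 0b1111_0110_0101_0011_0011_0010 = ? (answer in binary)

Add column by column in base 2, right to left:
  1+0 = 1
  1+1 = 0 carry 1
  0+0+1 = 1
  1+0 = 1
  1+1 = 0 carry 1
  1+1+1 = 1 carry 1
  0+0+1 = 1
  1+0 = 1
  0+1 = 1
  0+1 = 1
  1+0 = 1
  1+0 = 1
  0+1 = 1
  0+0 = 0
  0+1 = 1
  1+0 = 1
  1+0 = 1
  0+1 = 1
  1+1 = 0 carry 1
  1+0+1 = 0 carry 1
  0+1+1 = 0 carry 1
  0+1+1 = 0 carry 1
  1+1+1 = 1 carry 1
  0+1+1 = 0 carry 1
  final carry 1

0b1010000111101111111101101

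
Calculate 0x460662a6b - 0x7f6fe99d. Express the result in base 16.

Subtract column by column in base 16:
  b-d → e (borrow)
  6-9-1 → c (borrow)
  a-9-1 → 0
  2-e → 4 (borrow)
  6-f-1 → 6 (borrow)
  6-6-1 → f (borrow)
  0-f-1 → 0 (borrow)
  6-7-1 → e (borrow)
  4-0-1 → 3

0x3e0f640ce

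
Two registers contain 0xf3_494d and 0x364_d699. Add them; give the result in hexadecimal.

0x4581fe6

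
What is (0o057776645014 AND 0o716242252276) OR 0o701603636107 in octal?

0o717643676117

0o057776645014 AND 0o716242252276 = 0o016242240014.
Then OR with 0o701603636107.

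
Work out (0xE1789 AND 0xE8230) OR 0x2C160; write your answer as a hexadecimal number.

0xEC360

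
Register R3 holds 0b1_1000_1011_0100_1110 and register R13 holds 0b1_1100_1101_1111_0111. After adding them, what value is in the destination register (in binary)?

0b110101100101000101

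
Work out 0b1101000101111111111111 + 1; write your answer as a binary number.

0b1101000110000000000000

The trailing 13 digits are 1 (max in base 2), so adding 1 cascades: they roll to 0 and the next digit up increments.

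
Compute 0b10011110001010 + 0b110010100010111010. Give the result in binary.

Add column by column in base 2, right to left:
  0+0 = 0
  1+1 = 0 carry 1
  0+0+1 = 1
  1+1 = 0 carry 1
  0+1+1 = 0 carry 1
  0+1+1 = 0 carry 1
  0+0+1 = 1
  1+1 = 0 carry 1
  1+0+1 = 0 carry 1
  1+0+1 = 0 carry 1
  1+0+1 = 0 carry 1
  0+1+1 = 0 carry 1
  0+0+1 = 1
  1+1 = 0 carry 1
  0+0+1 = 1
  0+0 = 0
  0+1 = 1
  0+1 = 1

0b110101000001000100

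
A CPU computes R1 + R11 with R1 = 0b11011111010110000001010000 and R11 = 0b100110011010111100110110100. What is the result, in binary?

Add column by column in base 2, right to left:
  0+0 = 0
  0+0 = 0
  0+1 = 1
  0+0 = 0
  1+1 = 0 carry 1
  0+1+1 = 0 carry 1
  1+0+1 = 0 carry 1
  0+1+1 = 0 carry 1
  0+1+1 = 0 carry 1
  0+0+1 = 1
  0+0 = 0
  0+1 = 1
  0+1 = 1
  1+1 = 0 carry 1
  1+1+1 = 1 carry 1
  0+0+1 = 1
  1+1 = 0 carry 1
  0+0+1 = 1
  1+1 = 0 carry 1
  1+1+1 = 1 carry 1
  1+0+1 = 0 carry 1
  1+0+1 = 0 carry 1
  1+1+1 = 1 carry 1
  0+1+1 = 0 carry 1
  1+0+1 = 0 carry 1
  1+0+1 = 0 carry 1
  0+1+1 = 0 carry 1
  final carry 1

0b1000010010101101101000000100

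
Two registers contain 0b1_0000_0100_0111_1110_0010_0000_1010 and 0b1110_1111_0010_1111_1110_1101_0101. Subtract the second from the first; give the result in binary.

Subtract column by column in base 2:
  0-1 → 1 (borrow)
  1-0-1 → 0
  0-1 → 1 (borrow)
  1-0-1 → 0
  0-1 → 1 (borrow)
  0-0-1 → 1 (borrow)
  0-1-1 → 0 (borrow)
  0-1-1 → 0 (borrow)
  0-0-1 → 1 (borrow)
  1-1-1 → 1 (borrow)
  0-1-1 → 0 (borrow)
  0-1-1 → 0 (borrow)
  0-1-1 → 0 (borrow)
  1-1-1 → 1 (borrow)
  1-1-1 → 1 (borrow)
  1-1-1 → 1 (borrow)
  1-0-1 → 0
  1-1 → 0
  1-0 → 1
  0-0 → 0
  0-1 → 1 (borrow)
  0-1-1 → 0 (borrow)
  1-1-1 → 1 (borrow)
  0-1-1 → 0 (borrow)
  0-0-1 → 1 (borrow)
  0-1-1 → 0 (borrow)
  0-1-1 → 0 (borrow)
  0-1-1 → 0 (borrow)
  1-0-1 → 0

0b1010101001110001100110101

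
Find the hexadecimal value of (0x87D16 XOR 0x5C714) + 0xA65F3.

First 0x87D16 XOR 0x5C714 = 0xDBA02.
Add column by column in base 16, right to left:
  2+3 = 5
  0+F = F
  A+5 = F
  B+6 = 1 carry 1
  D+A+1 = 8 carry 1
  final carry 1

0x181FF5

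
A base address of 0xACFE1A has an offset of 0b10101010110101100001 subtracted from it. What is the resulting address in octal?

0xACFE1A = 0o53177032 in octal.
0b10101010110101100001 = 0o2526541 in octal.
Subtract column by column in base 8:
  2-1 → 1
  3-4 → 7 (borrow)
  0-5-1 → 2 (borrow)
  7-6-1 → 0
  7-2 → 5
  1-5 → 4 (borrow)
  3-2-1 → 0
  5-0 → 5

0o50450271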